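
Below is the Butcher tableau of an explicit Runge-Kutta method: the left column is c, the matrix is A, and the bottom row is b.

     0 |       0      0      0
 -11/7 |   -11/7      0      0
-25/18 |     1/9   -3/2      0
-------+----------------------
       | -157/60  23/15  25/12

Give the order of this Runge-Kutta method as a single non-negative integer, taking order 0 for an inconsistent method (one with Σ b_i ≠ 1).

1

b = (-157/60, 23/15, 25/12)
c = (0, -11/7, -25/18)
Ac = (0, 0, 33/14)
Σ b_i: (-157/60)·1 + 23/15·1 + 25/12·1 = 1 ✓
b·c: 23/15·(-11/7) + 25/12·(-25/18) = -40091/7560 ≠ 1/2 ⇒ order 1.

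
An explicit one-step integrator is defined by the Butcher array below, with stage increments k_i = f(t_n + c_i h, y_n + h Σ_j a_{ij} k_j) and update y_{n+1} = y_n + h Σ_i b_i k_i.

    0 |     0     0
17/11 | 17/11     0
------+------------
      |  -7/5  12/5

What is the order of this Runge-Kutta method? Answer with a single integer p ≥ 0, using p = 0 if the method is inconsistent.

b = (-7/5, 12/5)
c = (0, 17/11)
Σ b_i: (-7/5)·1 + 12/5·1 = 1 ✓
b·c: 12/5·17/11 = 204/55 ≠ 1/2 ⇒ order 1.

1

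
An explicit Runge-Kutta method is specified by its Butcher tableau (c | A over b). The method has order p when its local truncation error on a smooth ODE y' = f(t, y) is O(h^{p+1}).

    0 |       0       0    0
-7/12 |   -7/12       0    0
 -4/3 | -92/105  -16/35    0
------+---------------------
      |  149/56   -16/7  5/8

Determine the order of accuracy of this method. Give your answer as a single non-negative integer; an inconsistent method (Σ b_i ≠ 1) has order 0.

b = (149/56, -16/7, 5/8)
c = (0, -7/12, -4/3)
Ac = (0, 0, 4/15)
Σ b_i: 149/56·1 + (-16/7)·1 + 5/8·1 = 1 ✓
b·c: (-16/7)·(-7/12) + 5/8·(-4/3) = 1/2 ✓
b·c²: (-16/7)·49/144 + 5/8·16/9 = 1/3 ✓
b·Ac: 5/8·4/15 = 1/6 ✓; 3 stages ⇒ order 3.

3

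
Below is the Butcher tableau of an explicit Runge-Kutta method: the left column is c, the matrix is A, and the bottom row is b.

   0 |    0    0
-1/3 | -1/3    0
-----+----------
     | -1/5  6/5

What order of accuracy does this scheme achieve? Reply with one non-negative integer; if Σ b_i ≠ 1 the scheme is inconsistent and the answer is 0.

1

b = (-1/5, 6/5)
c = (0, -1/3)
Σ b_i: (-1/5)·1 + 6/5·1 = 1 ✓
b·c: 6/5·(-1/3) = -2/5 ≠ 1/2 ⇒ order 1.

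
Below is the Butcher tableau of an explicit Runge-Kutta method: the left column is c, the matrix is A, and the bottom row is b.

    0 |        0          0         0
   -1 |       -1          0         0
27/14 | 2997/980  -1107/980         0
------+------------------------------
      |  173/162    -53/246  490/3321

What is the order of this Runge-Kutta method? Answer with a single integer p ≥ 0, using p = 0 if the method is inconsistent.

b = (173/162, -53/246, 490/3321)
c = (0, -1, 27/14)
Ac = (0, 0, 1107/980)
Σ b_i: 173/162·1 + (-53/246)·1 + 490/3321·1 = 1 ✓
b·c: (-53/246)·(-1) + 490/3321·27/14 = 1/2 ✓
b·c²: (-53/246)·1 + 490/3321·729/196 = 1/3 ✓
b·Ac: 490/3321·1107/980 = 1/6 ✓; 3 stages ⇒ order 3.

3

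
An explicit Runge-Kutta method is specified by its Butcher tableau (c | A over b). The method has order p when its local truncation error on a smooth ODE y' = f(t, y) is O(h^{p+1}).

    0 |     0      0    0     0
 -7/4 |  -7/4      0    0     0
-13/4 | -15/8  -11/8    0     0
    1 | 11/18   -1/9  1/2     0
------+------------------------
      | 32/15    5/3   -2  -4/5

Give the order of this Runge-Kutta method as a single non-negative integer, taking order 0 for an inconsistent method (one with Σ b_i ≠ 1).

1

b = (32/15, 5/3, -2, -4/5)
c = (0, -7/4, -13/4, 1)
Ac = (0, 0, 77/32, -103/72)
Σ b_i: 32/15·1 + 5/3·1 + (-2)·1 + (-4/5)·1 = 1 ✓
b·c: 5/3·(-7/4) + (-2)·(-13/4) + (-4/5)·1 = 167/60 ≠ 1/2 ⇒ order 1.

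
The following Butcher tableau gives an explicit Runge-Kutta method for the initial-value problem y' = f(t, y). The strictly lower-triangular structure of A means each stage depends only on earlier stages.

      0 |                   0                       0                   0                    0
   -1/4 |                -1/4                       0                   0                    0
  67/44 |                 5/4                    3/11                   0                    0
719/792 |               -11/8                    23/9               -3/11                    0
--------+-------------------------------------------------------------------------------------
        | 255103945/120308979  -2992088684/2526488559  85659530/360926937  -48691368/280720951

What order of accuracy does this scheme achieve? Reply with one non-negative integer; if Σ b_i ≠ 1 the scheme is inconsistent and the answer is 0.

b = (255103945/120308979, -2992088684/2526488559, 85659530/360926937, -48691368/280720951)
c = (0, -1/4, 67/44, 719/792)
Ac = (0, 0, -3/44, -1148/1089)
Σ b_i: 255103945/120308979·1 + (-2992088684/2526488559)·1 + 85659530/360926937·1 + (-48691368/280720951)·1 = 1 ✓
b·c: (-2992088684/2526488559)·(-1/4) + 85659530/360926937·67/44 + (-48691368/280720951)·719/792 = 1/2 ✓
b·c²: (-2992088684/2526488559)·1/16 + 85659530/360926937·4489/1936 + (-48691368/280720951)·516961/627264 = 1/3 ✓
b·Ac: 85659530/360926937·(-3/44) + (-48691368/280720951)·(-1148/1089) = 1/6 ✓
b·c³: (-2992088684/2526488559)·(-1/64) + 85659530/360926937·300763/85184 + (-48691368/280720951)·371694959/496793088 = 61548783815/84697521216 ≠ 1/4 ⇒ order 3.
b·(c∘Ac): 85659530/360926937·(-201/1936) + (-48691368/280720951)·(-206353/215622) = 1496547859/10587190152 ≠ 1/8
b·Ac²: 85659530/360926937·3/176 + (-48691368/280720951)·(-45295/95832) = 6375498475/74110331064 ≠ 1/12
b·A²c: (-48691368/280720951)·9/484 = -905418/280720951 ≠ 1/24

3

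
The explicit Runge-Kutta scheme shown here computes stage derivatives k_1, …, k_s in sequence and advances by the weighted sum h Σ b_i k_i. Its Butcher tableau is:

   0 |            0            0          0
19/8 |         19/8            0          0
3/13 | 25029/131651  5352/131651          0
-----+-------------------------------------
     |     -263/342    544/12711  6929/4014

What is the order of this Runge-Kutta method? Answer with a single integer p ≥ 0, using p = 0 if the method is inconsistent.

b = (-263/342, 544/12711, 6929/4014)
c = (0, 19/8, 3/13)
Ac = (0, 0, 669/6929)
Σ b_i: (-263/342)·1 + 544/12711·1 + 6929/4014·1 = 1 ✓
b·c: 544/12711·19/8 + 6929/4014·3/13 = 1/2 ✓
b·c²: 544/12711·361/64 + 6929/4014·9/169 = 1/3 ✓
b·Ac: 6929/4014·669/6929 = 1/6 ✓; 3 stages ⇒ order 3.

3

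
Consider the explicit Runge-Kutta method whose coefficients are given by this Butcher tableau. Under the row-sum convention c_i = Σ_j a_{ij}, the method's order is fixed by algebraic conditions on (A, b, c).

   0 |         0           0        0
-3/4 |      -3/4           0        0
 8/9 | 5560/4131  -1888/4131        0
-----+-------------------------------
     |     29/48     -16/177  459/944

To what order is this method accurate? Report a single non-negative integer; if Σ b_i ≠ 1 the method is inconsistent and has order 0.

3

b = (29/48, -16/177, 459/944)
c = (0, -3/4, 8/9)
Ac = (0, 0, 472/1377)
Σ b_i: 29/48·1 + (-16/177)·1 + 459/944·1 = 1 ✓
b·c: (-16/177)·(-3/4) + 459/944·8/9 = 1/2 ✓
b·c²: (-16/177)·9/16 + 459/944·64/81 = 1/3 ✓
b·Ac: 459/944·472/1377 = 1/6 ✓; 3 stages ⇒ order 3.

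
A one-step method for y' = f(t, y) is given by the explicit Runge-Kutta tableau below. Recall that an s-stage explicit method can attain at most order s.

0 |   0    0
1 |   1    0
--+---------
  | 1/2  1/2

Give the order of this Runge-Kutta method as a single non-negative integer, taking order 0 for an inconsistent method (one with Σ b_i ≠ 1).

2

b = (1/2, 1/2)
c = (0, 1)
Σ b_i: 1/2·1 + 1/2·1 = 1 ✓
b·c: 1/2·1 = 1/2 ✓; 2 stages ⇒ order 2.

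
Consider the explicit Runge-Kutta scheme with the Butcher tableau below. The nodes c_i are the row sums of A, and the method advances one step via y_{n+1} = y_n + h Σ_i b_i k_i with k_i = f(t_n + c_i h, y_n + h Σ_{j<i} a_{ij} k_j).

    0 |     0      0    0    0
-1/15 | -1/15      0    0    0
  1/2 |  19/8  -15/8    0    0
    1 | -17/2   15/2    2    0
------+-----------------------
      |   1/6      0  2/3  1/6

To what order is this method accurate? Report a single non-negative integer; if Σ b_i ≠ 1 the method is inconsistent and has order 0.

4

b = (1/6, 0, 2/3, 1/6)
c = (0, -1/15, 1/2, 1)
Ac = (0, 0, 1/8, 1/2)
Σ b_i: 1/6·1 + 2/3·1 + 1/6·1 = 1 ✓
b·c: 2/3·1/2 + 1/6·1 = 1/2 ✓
b·c²: 2/3·1/4 + 1/6·1 = 1/3 ✓
b·Ac: 2/3·1/8 + 1/6·1/2 = 1/6 ✓
b·c³: 2/3·1/8 + 1/6·1 = 1/4 ✓
b·(c∘Ac): 2/3·1/16 + 1/6·1/2 = 1/8 ✓
b·Ac²: 2/3·(-1/120) + 1/6·8/15 = 1/12 ✓
b·A²c: 1/6·1/4 = 1/24 ✓; 4 stages ⇒ order 4.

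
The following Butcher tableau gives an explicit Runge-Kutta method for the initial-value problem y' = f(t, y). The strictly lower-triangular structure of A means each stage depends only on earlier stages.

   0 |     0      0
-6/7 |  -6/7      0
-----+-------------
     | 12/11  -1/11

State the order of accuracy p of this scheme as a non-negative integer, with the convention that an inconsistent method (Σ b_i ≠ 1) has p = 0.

b = (12/11, -1/11)
c = (0, -6/7)
Σ b_i: 12/11·1 + (-1/11)·1 = 1 ✓
b·c: (-1/11)·(-6/7) = 6/77 ≠ 1/2 ⇒ order 1.

1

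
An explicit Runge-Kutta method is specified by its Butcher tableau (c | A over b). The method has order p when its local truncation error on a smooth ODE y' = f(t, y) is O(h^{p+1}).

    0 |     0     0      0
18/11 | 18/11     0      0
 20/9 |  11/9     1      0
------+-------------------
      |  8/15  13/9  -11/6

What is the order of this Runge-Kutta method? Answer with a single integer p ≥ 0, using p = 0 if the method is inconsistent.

b = (8/15, 13/9, -11/6)
c = (0, 18/11, 20/9)
Ac = (0, 0, 18/11)
Σ b_i: 8/15·1 + 13/9·1 + (-11/6)·1 = 13/90 ≠ 1 ⇒ order 0.

0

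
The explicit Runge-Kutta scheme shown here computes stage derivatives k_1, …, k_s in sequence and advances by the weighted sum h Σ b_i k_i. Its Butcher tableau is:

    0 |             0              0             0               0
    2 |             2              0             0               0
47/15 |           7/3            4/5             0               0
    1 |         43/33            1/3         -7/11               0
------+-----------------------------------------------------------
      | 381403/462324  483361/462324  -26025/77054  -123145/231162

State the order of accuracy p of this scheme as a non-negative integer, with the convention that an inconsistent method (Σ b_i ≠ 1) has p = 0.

3

b = (381403/462324, 483361/462324, -26025/77054, -123145/231162)
c = (0, 2, 47/15, 1)
Ac = (0, 0, 8/5, -73/55)
Σ b_i: 381403/462324·1 + 483361/462324·1 + (-26025/77054)·1 + (-123145/231162)·1 = 1 ✓
b·c: 483361/462324·2 + (-26025/77054)·47/15 + (-123145/231162)·1 = 1/2 ✓
b·c²: 483361/462324·4 + (-26025/77054)·2209/225 + (-123145/231162)·1 = 1/3 ✓
b·Ac: (-26025/77054)·8/5 + (-123145/231162)·(-73/55) = 1/6 ✓
b·c³: 483361/462324·8 + (-26025/77054)·103823/3375 + (-123145/231162)·1 = -4436048/1733715 ≠ 1/4 ⇒ order 3.
b·(c∘Ac): (-26025/77054)·376/75 + (-123145/231162)·(-73/55) = -227969/231162 ≠ 1/8
b·Ac²: (-26025/77054)·16/5 + (-123145/231162)·(-12163/2475) = 15990157/10402290 ≠ 1/12
b·A²c: (-123145/231162)·(-56/55) = 62692/115581 ≠ 1/24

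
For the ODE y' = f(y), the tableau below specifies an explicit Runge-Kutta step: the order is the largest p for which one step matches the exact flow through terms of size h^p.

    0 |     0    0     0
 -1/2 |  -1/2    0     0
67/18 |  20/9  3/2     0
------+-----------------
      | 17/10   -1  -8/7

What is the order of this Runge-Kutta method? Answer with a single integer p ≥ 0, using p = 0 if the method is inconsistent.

b = (17/10, -1, -8/7)
c = (0, -1/2, 67/18)
Ac = (0, 0, -3/4)
Σ b_i: 17/10·1 + (-1)·1 + (-8/7)·1 = -31/70 ≠ 1 ⇒ order 0.

0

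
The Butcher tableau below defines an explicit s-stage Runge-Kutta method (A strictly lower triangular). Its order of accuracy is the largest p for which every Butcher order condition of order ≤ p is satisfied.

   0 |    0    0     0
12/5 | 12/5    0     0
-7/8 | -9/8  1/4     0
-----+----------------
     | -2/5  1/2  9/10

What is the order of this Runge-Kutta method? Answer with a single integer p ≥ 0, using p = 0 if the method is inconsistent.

b = (-2/5, 1/2, 9/10)
c = (0, 12/5, -7/8)
Ac = (0, 0, 3/5)
Σ b_i: (-2/5)·1 + 1/2·1 + 9/10·1 = 1 ✓
b·c: 1/2·12/5 + 9/10·(-7/8) = 33/80 ≠ 1/2 ⇒ order 1.

1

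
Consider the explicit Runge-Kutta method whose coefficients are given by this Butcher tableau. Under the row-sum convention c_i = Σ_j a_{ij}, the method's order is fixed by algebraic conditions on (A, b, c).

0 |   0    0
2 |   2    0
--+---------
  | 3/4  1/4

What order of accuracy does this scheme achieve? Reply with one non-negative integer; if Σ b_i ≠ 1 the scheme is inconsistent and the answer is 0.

2

b = (3/4, 1/4)
c = (0, 2)
Σ b_i: 3/4·1 + 1/4·1 = 1 ✓
b·c: 1/4·2 = 1/2 ✓; 2 stages ⇒ order 2.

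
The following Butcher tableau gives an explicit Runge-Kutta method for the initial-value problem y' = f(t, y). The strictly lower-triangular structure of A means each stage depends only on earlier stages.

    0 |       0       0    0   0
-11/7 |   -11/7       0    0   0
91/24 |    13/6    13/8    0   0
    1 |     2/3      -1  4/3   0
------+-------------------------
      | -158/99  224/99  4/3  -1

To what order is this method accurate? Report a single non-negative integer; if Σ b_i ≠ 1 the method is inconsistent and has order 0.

2

b = (-158/99, 224/99, 4/3, -1)
c = (0, -11/7, 91/24, 1)
Ac = (0, 0, -143/56, 835/126)
Σ b_i: (-158/99)·1 + 224/99·1 + 4/3·1 + (-1)·1 = 1 ✓
b·c: 224/99·(-11/7) + 4/3·91/24 + (-1)·1 = 1/2 ✓
b·c²: 224/99·121/49 + 4/3·8281/576 + (-1)·1 = 71839/3024 ≠ 1/3 ⇒ order 2.
b·Ac: 4/3·(-143/56) + (-1)·835/126 = -632/63 ≠ 1/6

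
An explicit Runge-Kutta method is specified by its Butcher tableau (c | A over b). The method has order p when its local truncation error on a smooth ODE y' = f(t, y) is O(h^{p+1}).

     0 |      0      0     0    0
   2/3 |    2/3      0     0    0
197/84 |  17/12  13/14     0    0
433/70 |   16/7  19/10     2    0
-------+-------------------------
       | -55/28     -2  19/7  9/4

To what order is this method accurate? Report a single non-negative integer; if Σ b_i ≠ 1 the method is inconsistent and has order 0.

1

b = (-55/28, -2, 19/7, 9/4)
c = (0, 2/3, 197/84, 433/70)
Ac = (0, 0, 13/21, 417/70)
Σ b_i: (-55/28)·1 + (-2)·1 + 19/7·1 + 9/4·1 = 1 ✓
b·c: (-2)·2/3 + 19/7·197/84 + 9/4·433/70 = 111427/5880 ≠ 1/2 ⇒ order 1.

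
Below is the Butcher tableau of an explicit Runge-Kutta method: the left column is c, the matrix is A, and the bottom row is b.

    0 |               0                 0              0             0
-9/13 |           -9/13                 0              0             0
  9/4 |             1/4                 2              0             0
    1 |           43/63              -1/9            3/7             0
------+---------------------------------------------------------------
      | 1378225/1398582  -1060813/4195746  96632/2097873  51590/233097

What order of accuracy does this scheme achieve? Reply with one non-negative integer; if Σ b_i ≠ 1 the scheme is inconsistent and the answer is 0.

b = (1378225/1398582, -1060813/4195746, 96632/2097873, 51590/233097)
c = (0, -9/13, 9/4, 1)
Ac = (0, 0, -18/13, 379/364)
Σ b_i: 1378225/1398582·1 + (-1060813/4195746)·1 + 96632/2097873·1 + 51590/233097·1 = 1 ✓
b·c: (-1060813/4195746)·(-9/13) + 96632/2097873·9/4 + 51590/233097·1 = 1/2 ✓
b·c²: (-1060813/4195746)·81/169 + 96632/2097873·81/16 + 51590/233097·1 = 1/3 ✓
b·Ac: 96632/2097873·(-18/13) + 51590/233097·379/364 = 1/6 ✓
b·c³: (-1060813/4195746)·(-729/2197) + 96632/2097873·729/64 + 51590/233097·1 = 20118295/24242088 ≠ 1/4 ⇒ order 3.
b·(c∘Ac): 96632/2097873·(-81/26) + 51590/233097·379/364 = 526927/6060522 ≠ 1/8
b·Ac²: 96632/2097873·162/169 + 51590/233097·40059/18928 = 4141857/8080696 ≠ 1/12
b·A²c: 51590/233097·(-54/91) = -132660/1010087 ≠ 1/24

3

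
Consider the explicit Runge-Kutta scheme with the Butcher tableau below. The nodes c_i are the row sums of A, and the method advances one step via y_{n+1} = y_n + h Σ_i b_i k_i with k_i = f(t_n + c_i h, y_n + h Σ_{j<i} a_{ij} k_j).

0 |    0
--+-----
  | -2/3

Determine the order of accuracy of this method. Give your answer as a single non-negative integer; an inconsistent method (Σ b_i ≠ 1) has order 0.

0

b = (-2/3)
c = (0)
Σ b_i: (-2/3)·1 = -2/3 ≠ 1 ⇒ order 0.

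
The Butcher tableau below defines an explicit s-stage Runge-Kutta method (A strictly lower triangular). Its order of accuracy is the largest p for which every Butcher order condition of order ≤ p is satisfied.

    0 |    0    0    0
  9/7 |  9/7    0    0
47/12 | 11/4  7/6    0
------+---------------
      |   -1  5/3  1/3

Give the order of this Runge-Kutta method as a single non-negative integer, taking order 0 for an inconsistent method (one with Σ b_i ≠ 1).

b = (-1, 5/3, 1/3)
c = (0, 9/7, 47/12)
Ac = (0, 0, 3/2)
Σ b_i: (-1)·1 + 5/3·1 + 1/3·1 = 1 ✓
b·c: 5/3·9/7 + 1/3·47/12 = 869/252 ≠ 1/2 ⇒ order 1.

1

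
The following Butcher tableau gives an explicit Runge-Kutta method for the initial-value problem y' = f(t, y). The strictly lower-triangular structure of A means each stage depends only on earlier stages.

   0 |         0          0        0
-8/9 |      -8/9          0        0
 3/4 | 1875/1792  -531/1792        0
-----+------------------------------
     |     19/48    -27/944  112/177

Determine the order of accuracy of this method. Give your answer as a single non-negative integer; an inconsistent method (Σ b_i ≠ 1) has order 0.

3

b = (19/48, -27/944, 112/177)
c = (0, -8/9, 3/4)
Ac = (0, 0, 59/224)
Σ b_i: 19/48·1 + (-27/944)·1 + 112/177·1 = 1 ✓
b·c: (-27/944)·(-8/9) + 112/177·3/4 = 1/2 ✓
b·c²: (-27/944)·64/81 + 112/177·9/16 = 1/3 ✓
b·Ac: 112/177·59/224 = 1/6 ✓; 3 stages ⇒ order 3.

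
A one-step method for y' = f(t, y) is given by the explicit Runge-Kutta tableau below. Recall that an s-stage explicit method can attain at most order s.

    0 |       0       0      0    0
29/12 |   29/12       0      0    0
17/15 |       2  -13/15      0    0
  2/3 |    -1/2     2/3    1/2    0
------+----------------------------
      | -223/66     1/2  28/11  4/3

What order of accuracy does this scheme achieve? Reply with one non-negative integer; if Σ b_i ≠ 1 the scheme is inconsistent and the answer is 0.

1

b = (-223/66, 1/2, 28/11, 4/3)
c = (0, 29/12, 17/15, 2/3)
Ac = (0, 0, -377/180, 98/45)
Σ b_i: (-223/66)·1 + 1/2·1 + 28/11·1 + 4/3·1 = 1 ✓
b·c: 1/2·29/12 + 28/11·17/15 + 4/3·2/3 = 19729/3960 ≠ 1/2 ⇒ order 1.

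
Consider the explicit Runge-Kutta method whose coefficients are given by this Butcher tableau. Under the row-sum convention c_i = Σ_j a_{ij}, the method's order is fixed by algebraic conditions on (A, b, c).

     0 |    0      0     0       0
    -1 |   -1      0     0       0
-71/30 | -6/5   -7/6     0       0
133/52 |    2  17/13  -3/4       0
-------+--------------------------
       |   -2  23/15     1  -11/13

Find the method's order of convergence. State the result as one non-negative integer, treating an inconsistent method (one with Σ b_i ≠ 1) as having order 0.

b = (-2, 23/15, 1, -11/13)
c = (0, -1, -71/30, 133/52)
Ac = (0, 0, 7/6, 243/520)
Σ b_i: (-2)·1 + 23/15·1 + 1·1 + (-11/13)·1 = -61/195 ≠ 1 ⇒ order 0.

0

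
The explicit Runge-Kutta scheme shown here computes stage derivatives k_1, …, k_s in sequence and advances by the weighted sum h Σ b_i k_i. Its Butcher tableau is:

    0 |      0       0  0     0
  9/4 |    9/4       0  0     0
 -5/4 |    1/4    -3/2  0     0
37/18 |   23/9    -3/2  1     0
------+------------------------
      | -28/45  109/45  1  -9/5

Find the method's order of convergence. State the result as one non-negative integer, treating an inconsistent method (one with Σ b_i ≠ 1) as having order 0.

b = (-28/45, 109/45, 1, -9/5)
c = (0, 9/4, -5/4, 37/18)
Ac = (0, 0, -27/8, -37/8)
Σ b_i: (-28/45)·1 + 109/45·1 + 1·1 + (-9/5)·1 = 1 ✓
b·c: 109/45·9/4 + 1·(-5/4) + (-9/5)·37/18 = 1/2 ✓
b·c²: 109/45·81/16 + 1·25/16 + (-9/5)·1369/324 = 2239/360 ≠ 1/3 ⇒ order 2.
b·Ac: 1·(-27/8) + (-9/5)·(-37/8) = 99/20 ≠ 1/6

2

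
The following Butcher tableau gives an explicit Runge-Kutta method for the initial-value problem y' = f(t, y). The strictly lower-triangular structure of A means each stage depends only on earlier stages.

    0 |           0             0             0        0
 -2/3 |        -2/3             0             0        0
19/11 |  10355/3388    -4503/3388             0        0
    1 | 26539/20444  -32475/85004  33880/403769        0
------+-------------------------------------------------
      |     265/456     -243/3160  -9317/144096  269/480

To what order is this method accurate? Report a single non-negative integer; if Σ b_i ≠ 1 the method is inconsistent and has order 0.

b = (265/456, -243/3160, -9317/144096, 269/480)
c = (0, -2/3, 19/11, 1)
Ac = (0, 0, 1501/1694, 215/538)
Σ b_i: 265/456·1 + (-243/3160)·1 + (-9317/144096)·1 + 269/480·1 = 1 ✓
b·c: (-243/3160)·(-2/3) + (-9317/144096)·19/11 + 269/480·1 = 1/2 ✓
b·c²: (-243/3160)·4/9 + (-9317/144096)·361/121 + 269/480·1 = 1/3 ✓
b·Ac: (-9317/144096)·1501/1694 + 269/480·215/538 = 1/6 ✓
b·c³: (-243/3160)·(-8/27) + (-9317/144096)·6859/1331 + 269/480·1 = 1/4 ✓
b·(c∘Ac): (-9317/144096)·28519/18634 + 269/480·215/538 = 1/8 ✓
b·Ac²: (-9317/144096)·(-1501/2541) + 269/480·65/807 = 1/12 ✓
b·A²c: 269/480·20/269 = 1/24 ✓; 4 stages ⇒ order 4.

4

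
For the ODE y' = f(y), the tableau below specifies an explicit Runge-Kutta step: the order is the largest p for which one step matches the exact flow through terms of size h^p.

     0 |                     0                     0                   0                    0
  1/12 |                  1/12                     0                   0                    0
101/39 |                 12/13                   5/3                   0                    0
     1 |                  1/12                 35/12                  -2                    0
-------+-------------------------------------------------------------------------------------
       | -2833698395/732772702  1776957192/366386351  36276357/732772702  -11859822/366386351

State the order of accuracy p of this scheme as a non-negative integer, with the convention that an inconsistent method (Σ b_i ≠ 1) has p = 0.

3

b = (-2833698395/732772702, 1776957192/366386351, 36276357/732772702, -11859822/366386351)
c = (0, 1/12, 101/39, 1)
Ac = (0, 0, 5/36, -9241/1872)
Σ b_i: (-2833698395/732772702)·1 + 1776957192/366386351·1 + 36276357/732772702·1 + (-11859822/366386351)·1 = 1 ✓
b·c: 1776957192/366386351·1/12 + 36276357/732772702·101/39 + (-11859822/366386351)·1 = 1/2 ✓
b·c²: 1776957192/366386351·1/144 + 36276357/732772702·10201/1521 + (-11859822/366386351)·1 = 1/3 ✓
b·Ac: 36276357/732772702·5/36 + (-11859822/366386351)·(-9241/1872) = 1/6 ✓
b·c³: 1776957192/366386351·1/1728 + 36276357/732772702·1030301/59319 + (-11859822/366386351)·1 = 284737992491/342937624536 ≠ 1/4 ⇒ order 3.
b·(c∘Ac): 36276357/732772702·505/1404 + (-11859822/366386351)·(-9241/1872) = 2342493371/13189908636 ≠ 1/8
b·Ac²: 36276357/732772702·5/432 + (-11859822/366386351)·(-3911269/292032) = 148872631979/342937624536 ≠ 1/12
b·A²c: (-11859822/366386351)·(-5/18) = 3294395/366386351 ≠ 1/24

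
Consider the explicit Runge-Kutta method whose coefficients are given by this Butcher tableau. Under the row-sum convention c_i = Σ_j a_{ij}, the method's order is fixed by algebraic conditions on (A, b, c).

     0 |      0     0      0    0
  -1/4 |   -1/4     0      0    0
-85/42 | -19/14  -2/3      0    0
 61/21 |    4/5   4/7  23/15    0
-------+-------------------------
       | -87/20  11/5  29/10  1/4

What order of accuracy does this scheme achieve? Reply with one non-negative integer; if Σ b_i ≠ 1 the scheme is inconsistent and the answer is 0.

1

b = (-87/20, 11/5, 29/10, 1/4)
c = (0, -1/4, -85/42, 61/21)
Ac = (0, 0, 1/6, -409/126)
Σ b_i: (-87/20)·1 + 11/5·1 + 29/10·1 + 1/4·1 = 1 ✓
b·c: 11/5·(-1/4) + 29/10·(-85/42) + 1/4·61/21 = -797/140 ≠ 1/2 ⇒ order 1.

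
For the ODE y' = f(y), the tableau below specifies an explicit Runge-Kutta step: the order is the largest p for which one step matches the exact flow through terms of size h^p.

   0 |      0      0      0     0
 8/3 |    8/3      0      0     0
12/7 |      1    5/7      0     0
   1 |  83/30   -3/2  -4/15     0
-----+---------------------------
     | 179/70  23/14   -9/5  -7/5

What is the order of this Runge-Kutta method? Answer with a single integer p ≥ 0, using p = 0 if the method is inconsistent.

1

b = (179/70, 23/14, -9/5, -7/5)
c = (0, 8/3, 12/7, 1)
Ac = (0, 0, 40/21, -156/35)
Σ b_i: 179/70·1 + 23/14·1 + (-9/5)·1 + (-7/5)·1 = 1 ✓
b·c: 23/14·8/3 + (-9/5)·12/7 + (-7/5)·1 = -11/105 ≠ 1/2 ⇒ order 1.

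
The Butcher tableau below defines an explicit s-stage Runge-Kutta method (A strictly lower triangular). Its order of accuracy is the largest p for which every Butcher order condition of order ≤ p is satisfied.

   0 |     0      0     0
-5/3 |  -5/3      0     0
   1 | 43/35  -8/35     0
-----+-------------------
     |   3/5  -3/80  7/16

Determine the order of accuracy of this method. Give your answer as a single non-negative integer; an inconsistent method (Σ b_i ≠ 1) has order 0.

3

b = (3/5, -3/80, 7/16)
c = (0, -5/3, 1)
Ac = (0, 0, 8/21)
Σ b_i: 3/5·1 + (-3/80)·1 + 7/16·1 = 1 ✓
b·c: (-3/80)·(-5/3) + 7/16·1 = 1/2 ✓
b·c²: (-3/80)·25/9 + 7/16·1 = 1/3 ✓
b·Ac: 7/16·8/21 = 1/6 ✓; 3 stages ⇒ order 3.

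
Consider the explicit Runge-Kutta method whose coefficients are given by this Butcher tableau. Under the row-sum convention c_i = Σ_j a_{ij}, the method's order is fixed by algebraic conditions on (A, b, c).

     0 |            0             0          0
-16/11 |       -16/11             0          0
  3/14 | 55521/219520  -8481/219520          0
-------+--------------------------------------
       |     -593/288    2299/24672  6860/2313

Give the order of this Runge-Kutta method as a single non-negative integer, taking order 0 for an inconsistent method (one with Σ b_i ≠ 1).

b = (-593/288, 2299/24672, 6860/2313)
c = (0, -16/11, 3/14)
Ac = (0, 0, 771/13720)
Σ b_i: (-593/288)·1 + 2299/24672·1 + 6860/2313·1 = 1 ✓
b·c: 2299/24672·(-16/11) + 6860/2313·3/14 = 1/2 ✓
b·c²: 2299/24672·256/121 + 6860/2313·9/196 = 1/3 ✓
b·Ac: 6860/2313·771/13720 = 1/6 ✓; 3 stages ⇒ order 3.

3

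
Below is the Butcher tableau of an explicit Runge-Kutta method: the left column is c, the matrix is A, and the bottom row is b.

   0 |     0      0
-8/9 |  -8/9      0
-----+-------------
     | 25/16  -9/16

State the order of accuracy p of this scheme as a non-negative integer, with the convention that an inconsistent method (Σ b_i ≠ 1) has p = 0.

2

b = (25/16, -9/16)
c = (0, -8/9)
Σ b_i: 25/16·1 + (-9/16)·1 = 1 ✓
b·c: (-9/16)·(-8/9) = 1/2 ✓; 2 stages ⇒ order 2.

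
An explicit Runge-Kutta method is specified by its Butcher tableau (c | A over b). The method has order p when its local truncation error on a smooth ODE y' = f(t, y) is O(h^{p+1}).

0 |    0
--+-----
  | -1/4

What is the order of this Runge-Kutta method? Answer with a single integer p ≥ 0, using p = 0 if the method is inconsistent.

b = (-1/4)
c = (0)
Σ b_i: (-1/4)·1 = -1/4 ≠ 1 ⇒ order 0.

0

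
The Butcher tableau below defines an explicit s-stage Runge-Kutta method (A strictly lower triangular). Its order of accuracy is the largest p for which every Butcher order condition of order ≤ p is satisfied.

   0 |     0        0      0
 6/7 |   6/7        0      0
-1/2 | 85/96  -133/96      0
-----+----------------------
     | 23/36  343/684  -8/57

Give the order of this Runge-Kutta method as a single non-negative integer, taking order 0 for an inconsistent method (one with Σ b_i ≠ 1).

b = (23/36, 343/684, -8/57)
c = (0, 6/7, -1/2)
Ac = (0, 0, -19/16)
Σ b_i: 23/36·1 + 343/684·1 + (-8/57)·1 = 1 ✓
b·c: 343/684·6/7 + (-8/57)·(-1/2) = 1/2 ✓
b·c²: 343/684·36/49 + (-8/57)·1/4 = 1/3 ✓
b·Ac: (-8/57)·(-19/16) = 1/6 ✓; 3 stages ⇒ order 3.

3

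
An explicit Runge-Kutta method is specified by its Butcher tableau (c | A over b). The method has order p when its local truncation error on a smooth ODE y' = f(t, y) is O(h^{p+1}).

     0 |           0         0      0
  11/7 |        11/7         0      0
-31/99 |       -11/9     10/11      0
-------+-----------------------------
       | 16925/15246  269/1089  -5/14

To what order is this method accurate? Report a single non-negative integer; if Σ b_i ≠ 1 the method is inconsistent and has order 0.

b = (16925/15246, 269/1089, -5/14)
c = (0, 11/7, -31/99)
Ac = (0, 0, 10/7)
Σ b_i: 16925/15246·1 + 269/1089·1 + (-5/14)·1 = 1 ✓
b·c: 269/1089·11/7 + (-5/14)·(-31/99) = 1/2 ✓
b·c²: 269/1089·121/49 + (-5/14)·961/9801 = 552247/960498 ≠ 1/3 ⇒ order 2.
b·Ac: (-5/14)·10/7 = -25/49 ≠ 1/6

2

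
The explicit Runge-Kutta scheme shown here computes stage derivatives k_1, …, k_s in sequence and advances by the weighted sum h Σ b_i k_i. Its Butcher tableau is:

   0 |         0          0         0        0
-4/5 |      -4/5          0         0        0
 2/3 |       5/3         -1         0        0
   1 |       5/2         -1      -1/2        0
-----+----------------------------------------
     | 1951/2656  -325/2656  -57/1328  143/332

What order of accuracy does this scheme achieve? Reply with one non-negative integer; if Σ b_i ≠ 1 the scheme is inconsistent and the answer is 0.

3

b = (1951/2656, -325/2656, -57/1328, 143/332)
c = (0, -4/5, 2/3, 1)
Ac = (0, 0, 4/5, 7/15)
Σ b_i: 1951/2656·1 + (-325/2656)·1 + (-57/1328)·1 + 143/332·1 = 1 ✓
b·c: (-325/2656)·(-4/5) + (-57/1328)·2/3 + 143/332·1 = 1/2 ✓
b·c²: (-325/2656)·16/25 + (-57/1328)·4/9 + 143/332·1 = 1/3 ✓
b·Ac: (-57/1328)·4/5 + 143/332·7/15 = 1/6 ✓
b·c³: (-325/2656)·(-64/125) + (-57/1328)·8/27 + 143/332·1 = 7181/14940 ≠ 1/4 ⇒ order 3.
b·(c∘Ac): (-57/1328)·8/15 + 143/332·7/15 = 887/4980 ≠ 1/8
b·Ac²: (-57/1328)·(-16/25) + 143/332·(-194/225) = -2569/7470 ≠ 1/12
b·A²c: 143/332·(-2/5) = -143/830 ≠ 1/24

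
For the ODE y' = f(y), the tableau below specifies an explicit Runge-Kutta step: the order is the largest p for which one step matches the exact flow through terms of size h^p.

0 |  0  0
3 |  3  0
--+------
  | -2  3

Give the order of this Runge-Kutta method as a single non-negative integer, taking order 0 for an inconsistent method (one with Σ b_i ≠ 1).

b = (-2, 3)
c = (0, 3)
Σ b_i: (-2)·1 + 3·1 = 1 ✓
b·c: 3·3 = 9 ≠ 1/2 ⇒ order 1.

1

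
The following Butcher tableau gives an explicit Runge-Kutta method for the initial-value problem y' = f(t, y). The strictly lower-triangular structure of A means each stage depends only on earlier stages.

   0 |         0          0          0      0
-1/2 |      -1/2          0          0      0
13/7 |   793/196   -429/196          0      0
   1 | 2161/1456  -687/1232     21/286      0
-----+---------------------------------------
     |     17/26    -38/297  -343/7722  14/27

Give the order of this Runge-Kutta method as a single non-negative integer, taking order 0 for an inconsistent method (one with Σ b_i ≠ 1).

b = (17/26, -38/297, -343/7722, 14/27)
c = (0, -1/2, 13/7, 1)
Ac = (0, 0, 429/392, 93/224)
Σ b_i: 17/26·1 + (-38/297)·1 + (-343/7722)·1 + 14/27·1 = 1 ✓
b·c: (-38/297)·(-1/2) + (-343/7722)·13/7 + 14/27·1 = 1/2 ✓
b·c²: (-38/297)·1/4 + (-343/7722)·169/49 + 14/27·1 = 1/3 ✓
b·Ac: (-343/7722)·429/392 + 14/27·93/224 = 1/6 ✓
b·c³: (-38/297)·(-1/8) + (-343/7722)·2197/343 + 14/27·1 = 1/4 ✓
b·(c∘Ac): (-343/7722)·5577/2744 + 14/27·93/224 = 1/8 ✓
b·Ac²: (-343/7722)·(-429/784) + 14/27·51/448 = 1/12 ✓
b·A²c: 14/27·9/112 = 1/24 ✓; 4 stages ⇒ order 4.

4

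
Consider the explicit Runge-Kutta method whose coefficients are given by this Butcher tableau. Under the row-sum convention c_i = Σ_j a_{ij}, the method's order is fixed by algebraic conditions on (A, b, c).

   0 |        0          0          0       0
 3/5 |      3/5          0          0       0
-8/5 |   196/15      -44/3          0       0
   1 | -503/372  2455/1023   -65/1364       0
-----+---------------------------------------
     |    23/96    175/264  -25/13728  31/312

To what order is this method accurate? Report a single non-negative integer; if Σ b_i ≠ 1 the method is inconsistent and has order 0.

b = (23/96, 175/264, -25/13728, 31/312)
c = (0, 3/5, -8/5, 1)
Ac = (0, 0, -44/5, 47/31)
Σ b_i: 23/96·1 + 175/264·1 + (-25/13728)·1 + 31/312·1 = 1 ✓
b·c: 175/264·3/5 + (-25/13728)·(-8/5) + 31/312·1 = 1/2 ✓
b·c²: 175/264·9/25 + (-25/13728)·64/25 + 31/312·1 = 1/3 ✓
b·Ac: (-25/13728)·(-44/5) + 31/312·47/31 = 1/6 ✓
b·c³: 175/264·27/125 + (-25/13728)·(-512/125) + 31/312·1 = 1/4 ✓
b·(c∘Ac): (-25/13728)·352/25 + 31/312·47/31 = 1/8 ✓
b·Ac²: (-25/13728)·(-132/25) + 31/312·23/31 = 1/12 ✓
b·A²c: 31/312·13/31 = 1/24 ✓; 4 stages ⇒ order 4.

4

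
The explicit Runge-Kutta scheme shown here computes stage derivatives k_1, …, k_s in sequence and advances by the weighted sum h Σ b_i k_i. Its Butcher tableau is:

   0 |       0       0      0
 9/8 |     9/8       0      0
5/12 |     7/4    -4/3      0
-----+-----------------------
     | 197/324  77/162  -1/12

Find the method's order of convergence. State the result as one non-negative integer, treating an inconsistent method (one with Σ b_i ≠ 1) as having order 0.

2

b = (197/324, 77/162, -1/12)
c = (0, 9/8, 5/12)
Ac = (0, 0, -3/2)
Σ b_i: 197/324·1 + 77/162·1 + (-1/12)·1 = 1 ✓
b·c: 77/162·9/8 + (-1/12)·5/12 = 1/2 ✓
b·c²: 77/162·81/64 + (-1/12)·25/144 = 2029/3456 ≠ 1/3 ⇒ order 2.
b·Ac: (-1/12)·(-3/2) = 1/8 ≠ 1/6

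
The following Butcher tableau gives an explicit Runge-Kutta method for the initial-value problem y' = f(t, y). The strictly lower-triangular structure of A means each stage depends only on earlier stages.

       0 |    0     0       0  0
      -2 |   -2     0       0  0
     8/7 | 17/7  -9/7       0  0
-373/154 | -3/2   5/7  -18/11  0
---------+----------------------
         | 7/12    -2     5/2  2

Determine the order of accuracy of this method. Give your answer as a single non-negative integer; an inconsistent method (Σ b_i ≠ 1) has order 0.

b = (7/12, -2, 5/2, 2)
c = (0, -2, 8/7, -373/154)
Ac = (0, 0, 18/7, -254/77)
Σ b_i: 7/12·1 + (-2)·1 + 5/2·1 + 2·1 = 37/12 ≠ 1 ⇒ order 0.

0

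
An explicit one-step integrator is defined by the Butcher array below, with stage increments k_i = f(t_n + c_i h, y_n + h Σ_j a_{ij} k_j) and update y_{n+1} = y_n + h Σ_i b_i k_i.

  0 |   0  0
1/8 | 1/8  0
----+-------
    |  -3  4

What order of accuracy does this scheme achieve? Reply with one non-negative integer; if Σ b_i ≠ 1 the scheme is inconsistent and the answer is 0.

b = (-3, 4)
c = (0, 1/8)
Σ b_i: (-3)·1 + 4·1 = 1 ✓
b·c: 4·1/8 = 1/2 ✓; 2 stages ⇒ order 2.

2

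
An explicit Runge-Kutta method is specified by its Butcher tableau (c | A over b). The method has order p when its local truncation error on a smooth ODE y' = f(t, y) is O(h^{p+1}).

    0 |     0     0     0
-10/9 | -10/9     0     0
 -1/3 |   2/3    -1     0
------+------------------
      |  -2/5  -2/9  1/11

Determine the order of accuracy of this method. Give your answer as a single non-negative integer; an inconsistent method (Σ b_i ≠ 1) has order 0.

b = (-2/5, -2/9, 1/11)
c = (0, -10/9, -1/3)
Ac = (0, 0, 10/9)
Σ b_i: (-2/5)·1 + (-2/9)·1 + 1/11·1 = -263/495 ≠ 1 ⇒ order 0.

0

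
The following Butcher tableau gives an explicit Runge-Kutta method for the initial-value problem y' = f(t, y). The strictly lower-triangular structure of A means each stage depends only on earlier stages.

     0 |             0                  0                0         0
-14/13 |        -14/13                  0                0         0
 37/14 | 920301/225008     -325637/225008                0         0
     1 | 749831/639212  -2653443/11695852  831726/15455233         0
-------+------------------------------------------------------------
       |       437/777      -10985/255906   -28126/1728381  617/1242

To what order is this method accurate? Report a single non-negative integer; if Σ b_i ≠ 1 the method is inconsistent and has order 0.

4

b = (437/777, -10985/255906, -28126/1728381, 617/1242)
c = (0, -14/13, 37/14, 1)
Ac = (0, 0, 25049/16072, 477/1234)
Σ b_i: 437/777·1 + (-10985/255906)·1 + (-28126/1728381)·1 + 617/1242·1 = 1 ✓
b·c: (-10985/255906)·(-14/13) + (-28126/1728381)·37/14 + 617/1242·1 = 1/2 ✓
b·c²: (-10985/255906)·196/169 + (-28126/1728381)·1369/196 + 617/1242·1 = 1/3 ✓
b·Ac: (-28126/1728381)·25049/16072 + 617/1242·477/1234 = 1/6 ✓
b·c³: (-10985/255906)·(-2744/2197) + (-28126/1728381)·50653/2744 + 617/1242·1 = 1/4 ✓
b·(c∘Ac): (-28126/1728381)·926813/225008 + 617/1242·477/1234 = 1/8 ✓
b·Ac²: (-28126/1728381)·(-25049/14924) + 617/1242·1809/16042 = 1/12 ✓
b·A²c: 617/1242·207/2468 = 1/24 ✓; 4 stages ⇒ order 4.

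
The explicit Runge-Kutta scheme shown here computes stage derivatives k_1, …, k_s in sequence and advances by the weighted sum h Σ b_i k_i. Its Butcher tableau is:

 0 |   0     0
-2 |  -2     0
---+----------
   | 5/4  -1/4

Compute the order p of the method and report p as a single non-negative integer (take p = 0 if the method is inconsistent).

2

b = (5/4, -1/4)
c = (0, -2)
Σ b_i: 5/4·1 + (-1/4)·1 = 1 ✓
b·c: (-1/4)·(-2) = 1/2 ✓; 2 stages ⇒ order 2.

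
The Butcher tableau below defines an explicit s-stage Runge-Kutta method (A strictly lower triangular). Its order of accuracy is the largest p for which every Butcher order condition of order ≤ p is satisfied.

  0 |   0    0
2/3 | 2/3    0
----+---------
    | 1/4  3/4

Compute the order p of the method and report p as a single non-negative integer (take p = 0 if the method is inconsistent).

2

b = (1/4, 3/4)
c = (0, 2/3)
Σ b_i: 1/4·1 + 3/4·1 = 1 ✓
b·c: 3/4·2/3 = 1/2 ✓; 2 stages ⇒ order 2.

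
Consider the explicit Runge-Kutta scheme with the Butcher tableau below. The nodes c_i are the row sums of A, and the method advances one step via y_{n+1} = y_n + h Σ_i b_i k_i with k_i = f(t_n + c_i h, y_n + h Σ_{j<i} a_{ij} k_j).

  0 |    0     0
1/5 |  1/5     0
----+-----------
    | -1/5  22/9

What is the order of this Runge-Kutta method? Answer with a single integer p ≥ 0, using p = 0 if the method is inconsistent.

b = (-1/5, 22/9)
c = (0, 1/5)
Σ b_i: (-1/5)·1 + 22/9·1 = 101/45 ≠ 1 ⇒ order 0.

0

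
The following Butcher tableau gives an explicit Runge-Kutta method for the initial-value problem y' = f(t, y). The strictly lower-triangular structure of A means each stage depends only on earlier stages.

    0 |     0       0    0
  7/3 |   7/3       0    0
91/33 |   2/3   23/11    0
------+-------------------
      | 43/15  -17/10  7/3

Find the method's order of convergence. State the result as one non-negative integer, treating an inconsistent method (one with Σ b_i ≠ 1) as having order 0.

b = (43/15, -17/10, 7/3)
c = (0, 7/3, 91/33)
Ac = (0, 0, 161/33)
Σ b_i: 43/15·1 + (-17/10)·1 + 7/3·1 = 7/2 ≠ 1 ⇒ order 0.

0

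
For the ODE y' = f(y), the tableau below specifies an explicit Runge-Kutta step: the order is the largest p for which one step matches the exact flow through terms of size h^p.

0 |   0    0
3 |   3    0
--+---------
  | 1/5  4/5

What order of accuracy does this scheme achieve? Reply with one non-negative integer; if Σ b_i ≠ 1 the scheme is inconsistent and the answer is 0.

1

b = (1/5, 4/5)
c = (0, 3)
Σ b_i: 1/5·1 + 4/5·1 = 1 ✓
b·c: 4/5·3 = 12/5 ≠ 1/2 ⇒ order 1.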